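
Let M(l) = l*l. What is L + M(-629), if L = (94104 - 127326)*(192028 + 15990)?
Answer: -6910378355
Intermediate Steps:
M(l) = l**2
L = -6910773996 (L = -33222*208018 = -6910773996)
L + M(-629) = -6910773996 + (-629)**2 = -6910773996 + 395641 = -6910378355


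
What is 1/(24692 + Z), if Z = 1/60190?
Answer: 60190/1486211481 ≈ 4.0499e-5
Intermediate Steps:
Z = 1/60190 ≈ 1.6614e-5
1/(24692 + Z) = 1/(24692 + 1/60190) = 1/(1486211481/60190) = 60190/1486211481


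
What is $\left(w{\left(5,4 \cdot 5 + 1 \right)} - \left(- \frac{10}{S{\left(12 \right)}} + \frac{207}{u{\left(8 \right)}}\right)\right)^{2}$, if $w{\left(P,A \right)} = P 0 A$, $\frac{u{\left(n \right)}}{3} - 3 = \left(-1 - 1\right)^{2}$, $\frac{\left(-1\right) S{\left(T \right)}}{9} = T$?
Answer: $\frac{14145121}{142884} \approx 98.997$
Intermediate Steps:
$S{\left(T \right)} = - 9 T$
$u{\left(n \right)} = 21$ ($u{\left(n \right)} = 9 + 3 \left(-1 - 1\right)^{2} = 9 + 3 \left(-2\right)^{2} = 9 + 3 \cdot 4 = 9 + 12 = 21$)
$w{\left(P,A \right)} = 0$ ($w{\left(P,A \right)} = 0 A = 0$)
$\left(w{\left(5,4 \cdot 5 + 1 \right)} - \left(- \frac{10}{S{\left(12 \right)}} + \frac{207}{u{\left(8 \right)}}\right)\right)^{2} = \left(0 + \left(- \frac{207}{21} + \frac{10}{\left(-9\right) 12}\right)\right)^{2} = \left(0 + \left(\left(-207\right) \frac{1}{21} + \frac{10}{-108}\right)\right)^{2} = \left(0 + \left(- \frac{69}{7} + 10 \left(- \frac{1}{108}\right)\right)\right)^{2} = \left(0 - \frac{3761}{378}\right)^{2} = \left(- \frac{3761}{378}\right)^{2} = \frac{14145121}{142884}$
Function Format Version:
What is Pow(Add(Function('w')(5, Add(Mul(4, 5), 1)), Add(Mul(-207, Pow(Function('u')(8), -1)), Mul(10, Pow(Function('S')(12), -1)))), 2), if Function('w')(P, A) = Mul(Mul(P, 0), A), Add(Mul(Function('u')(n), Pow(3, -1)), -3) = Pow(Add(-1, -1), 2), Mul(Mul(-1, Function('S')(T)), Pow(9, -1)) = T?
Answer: Rational(14145121, 142884) ≈ 98.997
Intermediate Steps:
Function('S')(T) = Mul(-9, T)
Function('u')(n) = 21 (Function('u')(n) = Add(9, Mul(3, Pow(Add(-1, -1), 2))) = Add(9, Mul(3, Pow(-2, 2))) = Add(9, Mul(3, 4)) = Add(9, 12) = 21)
Function('w')(P, A) = 0 (Function('w')(P, A) = Mul(0, A) = 0)
Pow(Add(Function('w')(5, Add(Mul(4, 5), 1)), Add(Mul(-207, Pow(Function('u')(8), -1)), Mul(10, Pow(Function('S')(12), -1)))), 2) = Pow(Add(0, Add(Mul(-207, Pow(21, -1)), Mul(10, Pow(Mul(-9, 12), -1)))), 2) = Pow(Add(0, Add(Mul(-207, Rational(1, 21)), Mul(10, Pow(-108, -1)))), 2) = Pow(Add(0, Add(Rational(-69, 7), Mul(10, Rational(-1, 108)))), 2) = Pow(Add(0, Add(Rational(-69, 7), Rational(-5, 54))), 2) = Pow(Add(0, Rational(-3761, 378)), 2) = Pow(Rational(-3761, 378), 2) = Rational(14145121, 142884)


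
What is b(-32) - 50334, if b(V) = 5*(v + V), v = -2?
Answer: -50504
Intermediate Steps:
b(V) = -10 + 5*V (b(V) = 5*(-2 + V) = -10 + 5*V)
b(-32) - 50334 = (-10 + 5*(-32)) - 50334 = (-10 - 160) - 50334 = -170 - 50334 = -50504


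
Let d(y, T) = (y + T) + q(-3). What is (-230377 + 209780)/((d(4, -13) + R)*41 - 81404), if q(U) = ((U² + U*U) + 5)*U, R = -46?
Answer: 20597/86488 ≈ 0.23815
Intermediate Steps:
q(U) = U*(5 + 2*U²) (q(U) = ((U² + U²) + 5)*U = (2*U² + 5)*U = (5 + 2*U²)*U = U*(5 + 2*U²))
d(y, T) = -69 + T + y (d(y, T) = (y + T) - 3*(5 + 2*(-3)²) = (T + y) - 3*(5 + 2*9) = (T + y) - 3*(5 + 18) = (T + y) - 3*23 = (T + y) - 69 = -69 + T + y)
(-230377 + 209780)/((d(4, -13) + R)*41 - 81404) = (-230377 + 209780)/(((-69 - 13 + 4) - 46)*41 - 81404) = -20597/((-78 - 46)*41 - 81404) = -20597/(-124*41 - 81404) = -20597/(-5084 - 81404) = -20597/(-86488) = -20597*(-1/86488) = 20597/86488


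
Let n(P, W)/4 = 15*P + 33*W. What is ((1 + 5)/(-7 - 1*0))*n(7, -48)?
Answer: 35496/7 ≈ 5070.9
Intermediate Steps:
n(P, W) = 60*P + 132*W (n(P, W) = 4*(15*P + 33*W) = 60*P + 132*W)
((1 + 5)/(-7 - 1*0))*n(7, -48) = ((1 + 5)/(-7 - 1*0))*(60*7 + 132*(-48)) = (6/(-7 + 0))*(420 - 6336) = (6/(-7))*(-5916) = (6*(-1/7))*(-5916) = -6/7*(-5916) = 35496/7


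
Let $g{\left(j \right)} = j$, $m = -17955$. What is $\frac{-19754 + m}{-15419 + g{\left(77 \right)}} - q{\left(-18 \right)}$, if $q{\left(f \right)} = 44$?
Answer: $- \frac{637339}{15342} \approx -41.542$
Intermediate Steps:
$\frac{-19754 + m}{-15419 + g{\left(77 \right)}} - q{\left(-18 \right)} = \frac{-19754 - 17955}{-15419 + 77} - 44 = - \frac{37709}{-15342} - 44 = \left(-37709\right) \left(- \frac{1}{15342}\right) - 44 = \frac{37709}{15342} - 44 = - \frac{637339}{15342}$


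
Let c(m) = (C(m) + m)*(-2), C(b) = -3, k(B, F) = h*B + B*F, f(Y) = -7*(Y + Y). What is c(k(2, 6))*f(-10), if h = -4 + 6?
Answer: -3640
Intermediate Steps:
f(Y) = -14*Y
h = 2
k(B, F) = 2*B + B*F
c(m) = 6 - 2*m (c(m) = (-3 + m)*(-2) = 6 - 2*m)
c(k(2, 6))*f(-10) = (6 - 4*(2 + 6))*(-14*(-10)) = (6 - 4*8)*140 = (6 - 2*16)*140 = (6 - 32)*140 = -26*140 = -3640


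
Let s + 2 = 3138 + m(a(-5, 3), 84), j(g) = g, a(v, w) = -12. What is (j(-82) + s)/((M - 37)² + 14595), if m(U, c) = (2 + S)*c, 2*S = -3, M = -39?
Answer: 3096/20371 ≈ 0.15198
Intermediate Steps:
S = -3/2 (S = (½)*(-3) = -3/2 ≈ -1.5000)
m(U, c) = c/2 (m(U, c) = (2 - 3/2)*c = c/2)
s = 3178 (s = -2 + (3138 + (½)*84) = -2 + (3138 + 42) = -2 + 3180 = 3178)
(j(-82) + s)/((M - 37)² + 14595) = (-82 + 3178)/((-39 - 37)² + 14595) = 3096/((-76)² + 14595) = 3096/(5776 + 14595) = 3096/20371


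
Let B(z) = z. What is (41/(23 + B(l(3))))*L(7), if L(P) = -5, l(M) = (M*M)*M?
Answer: -41/10 ≈ -4.1000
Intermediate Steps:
l(M) = M**3 (l(M) = M**2*M = M**3)
(41/(23 + B(l(3))))*L(7) = (41/(23 + 3**3))*(-5) = (41/(23 + 27))*(-5) = (41/50)*(-5) = -41/10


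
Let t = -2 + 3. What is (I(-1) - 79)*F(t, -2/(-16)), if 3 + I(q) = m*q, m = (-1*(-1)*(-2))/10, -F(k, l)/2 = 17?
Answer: 13906/5 ≈ 2781.2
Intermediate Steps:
t = 1
F(k, l) = -34 (F(k, l) = -2*17 = -34)
m = -1/5 (m = (1*(-2))*(1/10) = -2*1/10 = -1/5 ≈ -0.20000)
I(q) = -3 - q/5
(I(-1) - 79)*F(t, -2/(-16)) = ((-3 - 1/5*(-1)) - 79)*(-34) = ((-3 + 1/5) - 79)*(-34) = (-14/5 - 79)*(-34) = -409/5*(-34) = 13906/5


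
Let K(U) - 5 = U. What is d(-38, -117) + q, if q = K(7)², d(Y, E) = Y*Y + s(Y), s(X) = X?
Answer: 1550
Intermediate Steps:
K(U) = 5 + U
d(Y, E) = Y + Y² (d(Y, E) = Y*Y + Y = Y² + Y = Y + Y²)
q = 144 (q = (5 + 7)² = 12² = 144)
d(-38, -117) + q = -38*(1 - 38) + 144 = -38*(-37) + 144 = 1406 + 144 = 1550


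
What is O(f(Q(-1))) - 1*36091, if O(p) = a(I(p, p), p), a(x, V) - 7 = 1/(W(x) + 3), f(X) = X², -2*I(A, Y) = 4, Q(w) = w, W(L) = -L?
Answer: -180419/5 ≈ -36084.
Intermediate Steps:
I(A, Y) = -2 (I(A, Y) = -½*4 = -2)
a(x, V) = 7 + 1/(3 - x) (a(x, V) = 7 + 1/(-x + 3) = 7 + 1/(3 - x))
O(p) = 36/5 (O(p) = (-22 + 7*(-2))/(-3 - 2) = (-22 - 14)/(-5) = -⅕*(-36) = 36/5)
O(f(Q(-1))) - 1*36091 = 36/5 - 1*36091 = 36/5 - 36091 = -180419/5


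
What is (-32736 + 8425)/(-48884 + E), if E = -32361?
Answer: 24311/81245 ≈ 0.29923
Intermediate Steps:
(-32736 + 8425)/(-48884 + E) = (-32736 + 8425)/(-48884 - 32361) = -24311/(-81245) = -24311*(-1/81245) = 24311/81245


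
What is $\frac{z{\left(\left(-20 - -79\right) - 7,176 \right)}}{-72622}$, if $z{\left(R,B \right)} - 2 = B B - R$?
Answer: $- \frac{15463}{36311} \approx -0.42585$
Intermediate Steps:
$z{\left(R,B \right)} = 2 + B^{2} - R$ ($z{\left(R,B \right)} = 2 + \left(B B - R\right) = 2 + \left(B^{2} - R\right) = 2 + B^{2} - R$)
$\frac{z{\left(\left(-20 - -79\right) - 7,176 \right)}}{-72622} = \frac{2 + 176^{2} - \left(\left(-20 - -79\right) - 7\right)}{-72622} = \left(2 + 30976 - \left(\left(-20 + 79\right) - 7\right)\right) \left(- \frac{1}{72622}\right) = \left(2 + 30976 - \left(59 - 7\right)\right) \left(- \frac{1}{72622}\right) = \left(2 + 30976 - 52\right) \left(- \frac{1}{72622}\right) = 30926 \left(- \frac{1}{72622}\right) = - \frac{15463}{36311}$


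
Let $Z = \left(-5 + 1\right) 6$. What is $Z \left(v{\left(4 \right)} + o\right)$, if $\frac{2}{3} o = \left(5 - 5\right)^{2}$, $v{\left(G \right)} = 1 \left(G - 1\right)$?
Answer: $-72$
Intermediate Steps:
$v{\left(G \right)} = -1 + G$ ($v{\left(G \right)} = 1 \left(-1 + G\right) = -1 + G$)
$Z = -24$ ($Z = \left(-4\right) 6 = -24$)
$o = 0$ ($o = \frac{3 \left(5 - 5\right)^{2}}{2} = \frac{3 \cdot 0^{2}}{2} = \frac{3}{2} \cdot 0 = 0$)
$Z \left(v{\left(4 \right)} + o\right) = - 24 \left(\left(-1 + 4\right) + 0\right) = - 24 \left(3 + 0\right) = \left(-24\right) 3 = -72$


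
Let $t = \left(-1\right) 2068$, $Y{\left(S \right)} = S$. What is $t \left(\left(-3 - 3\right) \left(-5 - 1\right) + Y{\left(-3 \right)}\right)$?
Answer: $-68244$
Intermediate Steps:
$t = -2068$
$t \left(\left(-3 - 3\right) \left(-5 - 1\right) + Y{\left(-3 \right)}\right) = - 2068 \left(\left(-3 - 3\right) \left(-5 - 1\right) - 3\right) = - 2068 \left(\left(-6\right) \left(-6\right) - 3\right) = - 2068 \left(36 - 3\right) = \left(-2068\right) 33 = -68244$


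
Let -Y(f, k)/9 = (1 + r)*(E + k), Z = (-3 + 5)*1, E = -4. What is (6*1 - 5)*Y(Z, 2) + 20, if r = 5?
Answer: 128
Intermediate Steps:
Z = 2 (Z = 2*1 = 2)
Y(f, k) = 216 - 54*k (Y(f, k) = -9*(1 + 5)*(-4 + k) = -54*(-4 + k) = -9*(-24 + 6*k) = 216 - 54*k)
(6*1 - 5)*Y(Z, 2) + 20 = (6*1 - 5)*(216 - 54*2) + 20 = (6 - 5)*(216 - 108) + 20 = 1*108 + 20 = 108 + 20 = 128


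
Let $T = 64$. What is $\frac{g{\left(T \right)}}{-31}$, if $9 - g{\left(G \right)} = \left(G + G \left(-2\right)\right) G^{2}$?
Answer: $- \frac{262153}{31} \approx -8456.5$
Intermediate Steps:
$g{\left(G \right)} = 9 + G^{3}$ ($g{\left(G \right)} = 9 - \left(G + G \left(-2\right)\right) G^{2} = 9 - \left(G - 2 G\right) G^{2} = 9 - - G G^{2} = 9 - - G^{3} = 9 + G^{3}$)
$\frac{g{\left(T \right)}}{-31} = \frac{9 + 64^{3}}{-31} = \left(9 + 262144\right) \left(- \frac{1}{31}\right) = 262153 \left(- \frac{1}{31}\right) = - \frac{262153}{31}$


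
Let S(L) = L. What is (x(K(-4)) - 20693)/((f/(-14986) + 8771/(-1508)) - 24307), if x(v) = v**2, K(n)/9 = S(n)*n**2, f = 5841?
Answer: -59577371828/4656367975 ≈ -12.795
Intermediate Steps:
K(n) = 9*n**3 (K(n) = 9*(n*n**2) = 9*n**3)
(x(K(-4)) - 20693)/((f/(-14986) + 8771/(-1508)) - 24307) = ((9*(-4)**3)**2 - 20693)/((5841/(-14986) + 8771/(-1508)) - 24307) = ((9*(-64))**2 - 20693)/((5841*(-1/14986) + 8771*(-1/1508)) - 24307) = ((-576)**2 - 20693)/((-99/254 - 8771/1508) - 24307) = (331776 - 20693)/(-1188563/191516 - 24307) = 311083/(-4656367975/191516) = 311083*(-191516/4656367975) = -59577371828/4656367975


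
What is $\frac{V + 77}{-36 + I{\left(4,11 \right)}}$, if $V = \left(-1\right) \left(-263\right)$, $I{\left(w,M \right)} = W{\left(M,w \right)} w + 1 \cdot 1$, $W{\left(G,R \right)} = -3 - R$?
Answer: $- \frac{340}{63} \approx -5.3968$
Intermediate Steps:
$I{\left(w,M \right)} = 1 + w \left(-3 - w\right)$ ($I{\left(w,M \right)} = \left(-3 - w\right) w + 1 \cdot 1 = w \left(-3 - w\right) + 1 = 1 + w \left(-3 - w\right)$)
$V = 263$
$\frac{V + 77}{-36 + I{\left(4,11 \right)}} = \frac{263 + 77}{-36 + \left(1 - 4 \left(3 + 4\right)\right)} = \frac{340}{-36 + \left(1 - 4 \cdot 7\right)} = \frac{340}{-36 + \left(1 - 28\right)} = \frac{340}{-36 - 27} = \frac{340}{-63} = 340 \left(- \frac{1}{63}\right) = - \frac{340}{63}$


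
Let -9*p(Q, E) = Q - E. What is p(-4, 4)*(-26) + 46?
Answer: 206/9 ≈ 22.889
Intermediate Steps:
p(Q, E) = -Q/9 + E/9 (p(Q, E) = -(Q - E)/9 = -Q/9 + E/9)
p(-4, 4)*(-26) + 46 = (-⅑*(-4) + (⅑)*4)*(-26) + 46 = (4/9 + 4/9)*(-26) + 46 = (8/9)*(-26) + 46 = -208/9 + 46 = 206/9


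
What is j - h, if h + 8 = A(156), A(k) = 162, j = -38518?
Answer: -38672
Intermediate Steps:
h = 154 (h = -8 + 162 = 154)
j - h = -38518 - 1*154 = -38518 - 154 = -38672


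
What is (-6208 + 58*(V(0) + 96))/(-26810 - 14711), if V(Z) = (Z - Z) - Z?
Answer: 640/41521 ≈ 0.015414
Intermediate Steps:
V(Z) = -Z (V(Z) = 0 - Z = -Z)
(-6208 + 58*(V(0) + 96))/(-26810 - 14711) = (-6208 + 58*(-1*0 + 96))/(-26810 - 14711) = (-6208 + 58*(0 + 96))/(-41521) = (-6208 + 58*96)*(-1/41521) = (-6208 + 5568)*(-1/41521) = -640*(-1/41521) = 640/41521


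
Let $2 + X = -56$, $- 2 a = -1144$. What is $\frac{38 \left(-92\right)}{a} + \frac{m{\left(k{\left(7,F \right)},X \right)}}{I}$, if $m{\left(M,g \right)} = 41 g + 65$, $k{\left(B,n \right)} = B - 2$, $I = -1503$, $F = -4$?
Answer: $- \frac{109207}{23881} \approx -4.573$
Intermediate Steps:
$a = 572$ ($a = \left(- \frac{1}{2}\right) \left(-1144\right) = 572$)
$X = -58$ ($X = -2 - 56 = -58$)
$k{\left(B,n \right)} = -2 + B$ ($k{\left(B,n \right)} = B - 2 = -2 + B$)
$m{\left(M,g \right)} = 65 + 41 g$
$\frac{38 \left(-92\right)}{a} + \frac{m{\left(k{\left(7,F \right)},X \right)}}{I} = \frac{38 \left(-92\right)}{572} + \frac{65 + 41 \left(-58\right)}{-1503} = \left(-3496\right) \frac{1}{572} + \left(65 - 2378\right) \left(- \frac{1}{1503}\right) = - \frac{874}{143} - - \frac{257}{167} = - \frac{874}{143} + \frac{257}{167} = - \frac{109207}{23881}$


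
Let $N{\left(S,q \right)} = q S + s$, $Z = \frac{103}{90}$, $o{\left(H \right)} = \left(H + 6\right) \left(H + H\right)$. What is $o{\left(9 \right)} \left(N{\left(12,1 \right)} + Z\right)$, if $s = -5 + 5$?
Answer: $3549$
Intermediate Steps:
$s = 0$
$o{\left(H \right)} = 2 H \left(6 + H\right)$ ($o{\left(H \right)} = \left(6 + H\right) 2 H = 2 H \left(6 + H\right)$)
$Z = \frac{103}{90}$ ($Z = 103 \cdot \frac{1}{90} = \frac{103}{90} \approx 1.1444$)
$N{\left(S,q \right)} = S q$ ($N{\left(S,q \right)} = q S + 0 = S q + 0 = S q$)
$o{\left(9 \right)} \left(N{\left(12,1 \right)} + Z\right) = 2 \cdot 9 \left(6 + 9\right) \left(12 \cdot 1 + \frac{103}{90}\right) = 2 \cdot 9 \cdot 15 \left(12 + \frac{103}{90}\right) = 270 \cdot \frac{1183}{90} = 3549$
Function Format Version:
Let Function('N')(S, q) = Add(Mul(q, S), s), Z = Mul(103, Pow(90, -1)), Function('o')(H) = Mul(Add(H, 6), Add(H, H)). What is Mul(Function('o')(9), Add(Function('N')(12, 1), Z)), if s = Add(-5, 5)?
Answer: 3549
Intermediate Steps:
s = 0
Function('o')(H) = Mul(2, H, Add(6, H)) (Function('o')(H) = Mul(Add(6, H), Mul(2, H)) = Mul(2, H, Add(6, H)))
Z = Rational(103, 90) (Z = Mul(103, Rational(1, 90)) = Rational(103, 90) ≈ 1.1444)
Function('N')(S, q) = Mul(S, q) (Function('N')(S, q) = Add(Mul(q, S), 0) = Add(Mul(S, q), 0) = Mul(S, q))
Mul(Function('o')(9), Add(Function('N')(12, 1), Z)) = Mul(Mul(2, 9, Add(6, 9)), Add(Mul(12, 1), Rational(103, 90))) = Mul(Mul(2, 9, 15), Add(12, Rational(103, 90))) = Mul(270, Rational(1183, 90)) = 3549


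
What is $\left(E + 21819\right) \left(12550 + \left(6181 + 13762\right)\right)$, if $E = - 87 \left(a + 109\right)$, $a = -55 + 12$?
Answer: $522389961$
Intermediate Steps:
$a = -43$
$E = -5742$ ($E = - 87 \left(-43 + 109\right) = \left(-87\right) 66 = -5742$)
$\left(E + 21819\right) \left(12550 + \left(6181 + 13762\right)\right) = \left(-5742 + 21819\right) \left(12550 + \left(6181 + 13762\right)\right) = 16077 \left(12550 + 19943\right) = 16077 \cdot 32493 = 522389961$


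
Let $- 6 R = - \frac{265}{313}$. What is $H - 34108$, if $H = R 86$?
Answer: $- \frac{32016017}{939} \approx -34096.0$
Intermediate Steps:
$R = \frac{265}{1878}$ ($R = - \frac{\left(-265\right) \frac{1}{313}}{6} = \left(- \frac{1}{6}\right) \left(- \frac{265}{313}\right) = \frac{265}{1878} \approx 0.14111$)
$H = \frac{11395}{939}$ ($H = \frac{265}{1878} \cdot 86 = \frac{11395}{939} \approx 12.135$)
$H - 34108 = \frac{11395}{939} - 34108 = - \frac{32016017}{939}$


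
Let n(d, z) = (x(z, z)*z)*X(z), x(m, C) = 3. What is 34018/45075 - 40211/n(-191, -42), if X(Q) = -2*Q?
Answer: 724185779/159024600 ≈ 4.5539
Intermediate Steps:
n(d, z) = -6*z**2 (n(d, z) = (3*z)*(-2*z) = -6*z**2)
34018/45075 - 40211/n(-191, -42) = 34018/45075 - 40211/((-6*(-42)**2)) = 34018*(1/45075) - 40211/((-6*1764)) = 34018/45075 - 40211/(-10584) = 34018/45075 - 40211*(-1/10584) = 34018/45075 + 40211/10584 = 724185779/159024600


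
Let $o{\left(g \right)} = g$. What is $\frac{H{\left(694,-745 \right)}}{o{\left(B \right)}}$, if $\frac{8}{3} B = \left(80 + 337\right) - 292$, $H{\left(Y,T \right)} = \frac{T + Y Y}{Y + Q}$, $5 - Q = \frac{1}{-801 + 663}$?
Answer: $\frac{176967888}{12057875} \approx 14.677$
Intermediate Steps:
$Q = \frac{691}{138}$ ($Q = 5 - \frac{1}{-801 + 663} = 5 - \frac{1}{-138} = 5 - - \frac{1}{138} = 5 + \frac{1}{138} = \frac{691}{138} \approx 5.0072$)
$H{\left(Y,T \right)} = \frac{T + Y^{2}}{\frac{691}{138} + Y}$ ($H{\left(Y,T \right)} = \frac{T + Y Y}{Y + \frac{691}{138}} = \frac{T + Y^{2}}{\frac{691}{138} + Y}$)
$B = \frac{375}{8}$ ($B = \frac{3 \left(\left(80 + 337\right) - 292\right)}{8} = \frac{3 \left(417 - 292\right)}{8} = \frac{3}{8} \cdot 125 = \frac{375}{8} \approx 46.875$)
$\frac{H{\left(694,-745 \right)}}{o{\left(B \right)}} = \frac{138 \frac{1}{691 + 138 \cdot 694} \left(-745 + 694^{2}\right)}{\frac{375}{8}} = \frac{138 \left(-745 + 481636\right)}{691 + 95772} \cdot \frac{8}{375} = 138 \cdot \frac{1}{96463} \cdot 480891 \cdot \frac{8}{375} = \frac{66362958}{96463} \cdot \frac{8}{375} = \frac{176967888}{12057875}$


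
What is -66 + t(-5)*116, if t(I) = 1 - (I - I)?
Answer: 50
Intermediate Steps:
t(I) = 1 (t(I) = 1 - 1*0 = 1 + 0 = 1)
-66 + t(-5)*116 = -66 + 1*116 = -66 + 116 = 50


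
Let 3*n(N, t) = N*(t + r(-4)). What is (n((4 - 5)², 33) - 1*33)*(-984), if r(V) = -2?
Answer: 22304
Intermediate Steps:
n(N, t) = N*(-2 + t)/3 (n(N, t) = (N*(t - 2))/3 = (N*(-2 + t))/3 = N*(-2 + t)/3)
(n((4 - 5)², 33) - 1*33)*(-984) = ((4 - 5)²*(-2 + 33)/3 - 1*33)*(-984) = ((⅓)*(-1)²*31 - 33)*(-984) = ((⅓)*1*31 - 33)*(-984) = (31/3 - 33)*(-984) = -68/3*(-984) = 22304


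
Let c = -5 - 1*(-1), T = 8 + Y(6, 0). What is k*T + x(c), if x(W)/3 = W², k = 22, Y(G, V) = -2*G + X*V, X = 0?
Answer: -40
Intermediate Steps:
Y(G, V) = -2*G (Y(G, V) = -2*G + 0*V = -2*G + 0 = -2*G)
T = -4 (T = 8 - 2*6 = 8 - 12 = -4)
c = -4 (c = -5 + 1 = -4)
x(W) = 3*W²
k*T + x(c) = 22*(-4) + 3*(-4)² = -88 + 3*16 = -88 + 48 = -40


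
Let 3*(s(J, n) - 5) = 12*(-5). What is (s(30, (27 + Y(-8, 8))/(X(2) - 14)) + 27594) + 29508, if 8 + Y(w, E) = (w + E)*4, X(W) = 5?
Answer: 57087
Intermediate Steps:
Y(w, E) = -8 + 4*E + 4*w (Y(w, E) = -8 + (w + E)*4 = -8 + (E + w)*4 = -8 + (4*E + 4*w) = -8 + 4*E + 4*w)
s(J, n) = -15 (s(J, n) = 5 + (12*(-5))/3 = 5 + (⅓)*(-60) = 5 - 20 = -15)
(s(30, (27 + Y(-8, 8))/(X(2) - 14)) + 27594) + 29508 = (-15 + 27594) + 29508 = 27579 + 29508 = 57087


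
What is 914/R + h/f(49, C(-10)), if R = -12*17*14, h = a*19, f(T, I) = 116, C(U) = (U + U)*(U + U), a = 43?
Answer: 69604/10353 ≈ 6.7231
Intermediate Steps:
C(U) = 4*U² (C(U) = (2*U)*(2*U) = 4*U²)
h = 817 (h = 43*19 = 817)
R = -2856 (R = -204*14 = -2856)
914/R + h/f(49, C(-10)) = 914/(-2856) + 817/116 = 914*(-1/2856) + 817*(1/116) = -457/1428 + 817/116 = 69604/10353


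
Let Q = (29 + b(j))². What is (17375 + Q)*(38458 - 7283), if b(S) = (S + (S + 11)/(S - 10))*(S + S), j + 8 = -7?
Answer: 7551851952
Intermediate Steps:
j = -15 (j = -8 - 7 = -15)
b(S) = 2*S*(S + (11 + S)/(-10 + S)) (b(S) = (S + (11 + S)/(-10 + S))*(2*S) = 2*S*(S + (11 + S)/(-10 + S)))
Q = 5621641/25 (Q = (29 + 2*(-15)*(11 + (-15)² - 9*(-15))/(-10 - 15))² = (29 + 2*(-15)*(11 + 225 + 135)/(-25))² = (29 + 2*(-15)*(-1/25)*371)² = (29 + 2226/5)² = (2371/5)² = 5621641/25 ≈ 2.2487e+5)
(17375 + Q)*(38458 - 7283) = (17375 + 5621641/25)*(38458 - 7283) = (6056016/25)*31175 = 7551851952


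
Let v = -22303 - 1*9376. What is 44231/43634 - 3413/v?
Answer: 1550116691/1382281486 ≈ 1.1214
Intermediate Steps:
v = -31679 (v = -22303 - 9376 = -31679)
44231/43634 - 3413/v = 44231/43634 - 3413/(-31679) = 44231*(1/43634) - 3413*(-1/31679) = 44231/43634 + 3413/31679 = 1550116691/1382281486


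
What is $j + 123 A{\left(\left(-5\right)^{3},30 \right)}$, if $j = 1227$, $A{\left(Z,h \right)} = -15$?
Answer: $-618$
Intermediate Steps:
$j + 123 A{\left(\left(-5\right)^{3},30 \right)} = 1227 + 123 \left(-15\right) = 1227 - 1845 = -618$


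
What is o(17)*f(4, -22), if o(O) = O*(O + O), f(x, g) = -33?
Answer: -19074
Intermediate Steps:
o(O) = 2*O² (o(O) = O*(2*O) = 2*O²)
o(17)*f(4, -22) = (2*17²)*(-33) = (2*289)*(-33) = 578*(-33) = -19074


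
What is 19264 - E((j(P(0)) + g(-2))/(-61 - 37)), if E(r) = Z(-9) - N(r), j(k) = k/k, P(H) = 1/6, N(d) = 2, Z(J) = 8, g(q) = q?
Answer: 19258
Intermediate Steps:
P(H) = 1/6
j(k) = 1
E(r) = 6 (E(r) = 8 - 1*2 = 8 - 2 = 6)
19264 - E((j(P(0)) + g(-2))/(-61 - 37)) = 19264 - 1*6 = 19264 - 6 = 19258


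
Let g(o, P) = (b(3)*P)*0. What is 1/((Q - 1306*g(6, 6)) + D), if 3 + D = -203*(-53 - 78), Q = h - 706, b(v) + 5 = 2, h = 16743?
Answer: 1/42627 ≈ 2.3459e-5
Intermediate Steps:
b(v) = -3 (b(v) = -5 + 2 = -3)
Q = 16037 (Q = 16743 - 706 = 16037)
g(o, P) = 0 (g(o, P) = -3*P*0 = 0)
D = 26590 (D = -3 - 203*(-53 - 78) = -3 - 203*(-131) = -3 + 26593 = 26590)
1/((Q - 1306*g(6, 6)) + D) = 1/((16037 - 1306*0) + 26590) = 1/((16037 + 0) + 26590) = 1/(16037 + 26590) = 1/42627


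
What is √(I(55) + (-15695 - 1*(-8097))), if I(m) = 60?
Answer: I*√7538 ≈ 86.822*I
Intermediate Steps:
√(I(55) + (-15695 - 1*(-8097))) = √(60 + (-15695 - 1*(-8097))) = √(60 + (-15695 + 8097)) = √(60 - 7598) = √(-7538) = I*√7538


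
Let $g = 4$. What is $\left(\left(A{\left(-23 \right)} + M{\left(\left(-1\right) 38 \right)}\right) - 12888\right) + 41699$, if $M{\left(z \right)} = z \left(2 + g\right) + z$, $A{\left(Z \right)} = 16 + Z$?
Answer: $28538$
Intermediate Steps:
$M{\left(z \right)} = 7 z$ ($M{\left(z \right)} = z \left(2 + 4\right) + z = z 6 + z = 6 z + z = 7 z$)
$\left(\left(A{\left(-23 \right)} + M{\left(\left(-1\right) 38 \right)}\right) - 12888\right) + 41699 = \left(\left(\left(16 - 23\right) + 7 \left(\left(-1\right) 38\right)\right) - 12888\right) + 41699 = \left(\left(-7 + 7 \left(-38\right)\right) - 12888\right) + 41699 = \left(\left(-7 - 266\right) - 12888\right) + 41699 = \left(-273 - 12888\right) + 41699 = -13161 + 41699 = 28538$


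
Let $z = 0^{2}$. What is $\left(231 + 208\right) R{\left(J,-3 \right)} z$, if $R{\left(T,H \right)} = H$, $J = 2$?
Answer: $0$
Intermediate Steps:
$z = 0$
$\left(231 + 208\right) R{\left(J,-3 \right)} z = \left(231 + 208\right) \left(\left(-3\right) 0\right) = 439 \cdot 0 = 0$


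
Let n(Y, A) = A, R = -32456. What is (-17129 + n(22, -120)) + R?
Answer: -49705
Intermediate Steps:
(-17129 + n(22, -120)) + R = (-17129 - 120) - 32456 = -17249 - 32456 = -49705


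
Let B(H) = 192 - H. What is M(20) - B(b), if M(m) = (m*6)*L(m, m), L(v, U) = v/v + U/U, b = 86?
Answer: 134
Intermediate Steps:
L(v, U) = 2 (L(v, U) = 1 + 1 = 2)
M(m) = 12*m (M(m) = (m*6)*2 = (6*m)*2 = 12*m)
M(20) - B(b) = 12*20 - (192 - 1*86) = 240 - (192 - 86) = 240 - 1*106 = 240 - 106 = 134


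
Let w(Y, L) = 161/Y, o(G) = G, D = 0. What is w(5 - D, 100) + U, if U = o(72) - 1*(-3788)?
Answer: 19461/5 ≈ 3892.2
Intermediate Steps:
U = 3860 (U = 72 - 1*(-3788) = 72 + 3788 = 3860)
w(5 - D, 100) + U = 161/(5 - 1*0) + 3860 = 161/(5 + 0) + 3860 = 161/5 + 3860 = 19461/5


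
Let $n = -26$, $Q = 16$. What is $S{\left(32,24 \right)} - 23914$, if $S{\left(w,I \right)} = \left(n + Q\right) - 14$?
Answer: $-23938$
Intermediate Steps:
$S{\left(w,I \right)} = -24$ ($S{\left(w,I \right)} = \left(-26 + 16\right) - 14 = -10 - 14 = -24$)
$S{\left(32,24 \right)} - 23914 = -24 - 23914 = -23938$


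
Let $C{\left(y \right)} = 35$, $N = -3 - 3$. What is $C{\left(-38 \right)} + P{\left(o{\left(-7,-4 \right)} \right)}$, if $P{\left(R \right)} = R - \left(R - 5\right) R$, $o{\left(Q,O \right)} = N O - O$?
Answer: $-581$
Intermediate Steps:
$N = -6$ ($N = -3 - 3 = -6$)
$o{\left(Q,O \right)} = - 7 O$ ($o{\left(Q,O \right)} = - 6 O - O = - 7 O$)
$P{\left(R \right)} = R - R \left(-5 + R\right)$ ($P{\left(R \right)} = R - \left(-5 + R\right) R = R - R \left(-5 + R\right)$)
$C{\left(-38 \right)} + P{\left(o{\left(-7,-4 \right)} \right)} = 35 + \left(-7\right) \left(-4\right) \left(6 - \left(-7\right) \left(-4\right)\right) = 35 + 28 \left(6 - 28\right) = 35 + 28 \left(-22\right) = 35 - 616 = -581$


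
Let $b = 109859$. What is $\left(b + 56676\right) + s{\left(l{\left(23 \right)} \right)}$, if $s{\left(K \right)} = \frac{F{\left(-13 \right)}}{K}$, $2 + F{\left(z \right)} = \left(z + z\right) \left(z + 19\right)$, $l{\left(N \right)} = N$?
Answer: $\frac{3830147}{23} \approx 1.6653 \cdot 10^{5}$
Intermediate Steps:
$F{\left(z \right)} = -2 + 2 z \left(19 + z\right)$ ($F{\left(z \right)} = -2 + \left(z + z\right) \left(z + 19\right) = -2 + 2 z \left(19 + z\right)$)
$s{\left(K \right)} = - \frac{158}{K}$ ($s{\left(K \right)} = \frac{-2 + 2 \left(-13\right)^{2} + 38 \left(-13\right)}{K} = \frac{-2 + 2 \cdot 169 - 494}{K} = \frac{-2 + 338 - 494}{K} = - \frac{158}{K}$)
$\left(b + 56676\right) + s{\left(l{\left(23 \right)} \right)} = \left(109859 + 56676\right) - \frac{158}{23} = 166535 - \frac{158}{23} = \frac{3830147}{23}$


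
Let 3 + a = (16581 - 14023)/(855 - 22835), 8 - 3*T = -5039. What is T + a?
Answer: 55363783/32970 ≈ 1679.2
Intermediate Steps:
T = 5047/3 (T = 8/3 - ⅓*(-5039) = 8/3 + 5039/3 = 5047/3 ≈ 1682.3)
a = -34249/10990 (a = -3 + (16581 - 14023)/(855 - 22835) = -3 + 2558/(-21980) = -3 + 2558*(-1/21980) = -3 - 1279/10990 = -34249/10990 ≈ -3.1164)
T + a = 5047/3 - 34249/10990 = 55363783/32970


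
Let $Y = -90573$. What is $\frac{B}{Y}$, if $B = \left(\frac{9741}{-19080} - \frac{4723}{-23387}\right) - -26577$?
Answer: $- \frac{3953052162331}{13471947576360} \approx -0.29343$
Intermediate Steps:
$B = \frac{3953052162331}{148741320}$ ($B = \left(9741 \left(- \frac{1}{19080}\right) - - \frac{4723}{23387}\right) + 26577 = \left(- \frac{3247}{6360} + \frac{4723}{23387}\right) + 26577 = - \frac{45899309}{148741320} + 26577 = \frac{3953052162331}{148741320} \approx 26577.0$)
$\frac{B}{Y} = \frac{3953052162331}{148741320 \left(-90573\right)} = \frac{3953052162331}{148741320} \left(- \frac{1}{90573}\right) = - \frac{3953052162331}{13471947576360}$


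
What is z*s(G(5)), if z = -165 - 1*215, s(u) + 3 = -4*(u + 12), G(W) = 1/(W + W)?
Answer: 19532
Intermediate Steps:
G(W) = 1/(2*W)
s(u) = -51 - 4*u (s(u) = -3 - 4*(u + 12) = -3 - 4*(12 + u) = -3 + (-48 - 4*u) = -51 - 4*u)
z = -380 (z = -165 - 215 = -380)
z*s(G(5)) = -380*(-51 - 2/5) = -380*(-51 - 4*⅒) = -380*(-51 - ⅖) = -380*(-257/5) = 19532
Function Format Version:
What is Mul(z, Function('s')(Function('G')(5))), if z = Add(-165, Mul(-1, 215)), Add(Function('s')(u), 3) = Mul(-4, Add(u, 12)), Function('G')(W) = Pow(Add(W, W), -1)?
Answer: 19532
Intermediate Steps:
Function('G')(W) = Mul(Rational(1, 2), Pow(W, -1)) (Function('G')(W) = Pow(Mul(2, W), -1) = Mul(Rational(1, 2), Pow(W, -1)))
Function('s')(u) = Add(-51, Mul(-4, u)) (Function('s')(u) = Add(-3, Mul(-4, Add(u, 12))) = Add(-3, Mul(-4, Add(12, u))) = Add(-3, Add(-48, Mul(-4, u))) = Add(-51, Mul(-4, u)))
z = -380 (z = Add(-165, -215) = -380)
Mul(z, Function('s')(Function('G')(5))) = Mul(-380, Add(-51, Mul(-4, Mul(Rational(1, 2), Pow(5, -1))))) = Mul(-380, Add(-51, Mul(-4, Mul(Rational(1, 2), Rational(1, 5))))) = Mul(-380, Add(-51, Mul(-4, Rational(1, 10)))) = Mul(-380, Add(-51, Rational(-2, 5))) = Mul(-380, Rational(-257, 5)) = 19532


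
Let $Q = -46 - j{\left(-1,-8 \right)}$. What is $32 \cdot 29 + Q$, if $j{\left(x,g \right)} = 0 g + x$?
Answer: $883$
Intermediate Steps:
$j{\left(x,g \right)} = x$ ($j{\left(x,g \right)} = 0 + x = x$)
$Q = -45$ ($Q = -46 - -1 = -46 + 1 = -45$)
$32 \cdot 29 + Q = 32 \cdot 29 - 45 = 928 - 45 = 883$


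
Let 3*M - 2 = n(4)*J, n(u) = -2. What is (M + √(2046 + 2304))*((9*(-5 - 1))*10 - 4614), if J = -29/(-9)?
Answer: 68720/9 - 25770*√174 ≈ -3.3229e+5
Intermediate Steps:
J = 29/9 (J = -29*(-⅑) = 29/9 ≈ 3.2222)
M = -40/27 (M = ⅔ + (-2*29/9)/3 = ⅔ + (⅓)*(-58/9) = ⅔ - 58/27 = -40/27 ≈ -1.4815)
(M + √(2046 + 2304))*((9*(-5 - 1))*10 - 4614) = (-40/27 + √(2046 + 2304))*((9*(-5 - 1))*10 - 4614) = (-40/27 + √4350)*((9*(-6))*10 - 4614) = (-40/27 + 5*√174)*(-54*10 - 4614) = (-40/27 + 5*√174)*(-540 - 4614) = (-40/27 + 5*√174)*(-5154) = 68720/9 - 25770*√174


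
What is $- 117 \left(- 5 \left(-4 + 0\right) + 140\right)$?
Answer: $-18720$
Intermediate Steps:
$- 117 \left(- 5 \left(-4 + 0\right) + 140\right) = - 117 \left(\left(-5\right) \left(-4\right) + 140\right) = - 117 \left(20 + 140\right) = \left(-117\right) 160 = -18720$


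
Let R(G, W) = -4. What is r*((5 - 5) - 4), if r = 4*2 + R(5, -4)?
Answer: -16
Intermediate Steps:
r = 4 (r = 4*2 - 4 = 8 - 4 = 4)
r*((5 - 5) - 4) = 4*((5 - 5) - 4) = 4*(0 - 4) = 4*(-4) = -16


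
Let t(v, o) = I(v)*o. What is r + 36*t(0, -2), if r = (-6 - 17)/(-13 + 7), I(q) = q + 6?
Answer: -2569/6 ≈ -428.17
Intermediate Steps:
I(q) = 6 + q
t(v, o) = o*(6 + v) (t(v, o) = (6 + v)*o = o*(6 + v))
r = 23/6 (r = -23/(-6) = -23*(-⅙) = 23/6 ≈ 3.8333)
r + 36*t(0, -2) = 23/6 + 36*(-2*(6 + 0)) = 23/6 + 36*(-2*6) = 23/6 + 36*(-12) = 23/6 - 432 = -2569/6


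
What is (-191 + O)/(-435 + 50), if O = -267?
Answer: 458/385 ≈ 1.1896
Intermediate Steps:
(-191 + O)/(-435 + 50) = (-191 - 267)/(-435 + 50) = -458/(-385) = -458*(-1/385) = 458/385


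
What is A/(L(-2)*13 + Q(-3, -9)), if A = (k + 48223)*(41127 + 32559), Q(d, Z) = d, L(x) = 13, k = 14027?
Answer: 27632250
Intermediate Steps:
A = 4586953500 (A = (14027 + 48223)*(41127 + 32559) = 62250*73686 = 4586953500)
A/(L(-2)*13 + Q(-3, -9)) = 4586953500/(13*13 - 3) = 4586953500/(169 - 3) = 4586953500/166 = 4586953500*(1/166) = 27632250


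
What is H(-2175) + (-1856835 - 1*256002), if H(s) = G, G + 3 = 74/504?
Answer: -532435643/252 ≈ -2.1128e+6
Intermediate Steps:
G = -719/252 (G = -3 + 74/504 = -3 + 74*(1/504) = -3 + 37/252 = -719/252 ≈ -2.8532)
H(s) = -719/252
H(-2175) + (-1856835 - 1*256002) = -719/252 + (-1856835 - 1*256002) = -719/252 + (-1856835 - 256002) = -719/252 - 2112837 = -532435643/252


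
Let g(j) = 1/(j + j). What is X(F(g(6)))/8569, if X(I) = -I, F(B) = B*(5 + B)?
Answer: -61/1233936 ≈ -4.9435e-5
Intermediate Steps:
g(j) = 1/(2*j)
X(F(g(6)))/8569 = -(½)/6*(5 + (½)/6)/8569 = -(½)*(⅙)*(5 + (½)*(⅙))*(1/8569) = -(5 + 1/12)/12*(1/8569) = -61/(12*12)*(1/8569) = -1*61/144*(1/8569) = -61/144*1/8569 = -61/1233936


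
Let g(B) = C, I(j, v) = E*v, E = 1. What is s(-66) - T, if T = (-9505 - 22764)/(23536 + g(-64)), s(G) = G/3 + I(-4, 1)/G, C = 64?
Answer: -16080523/778800 ≈ -20.648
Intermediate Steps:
I(j, v) = v (I(j, v) = 1*v = v)
g(B) = 64
s(G) = 1/G + G/3 (s(G) = G/3 + 1/G = 1/G + G/3)
T = -32269/23600 (T = (-9505 - 22764)/(23536 + 64) = -32269/23600 ≈ -1.3673)
s(-66) - T = (1/(-66) + (⅓)*(-66)) - 1*(-32269/23600) = (-1/66 - 22) + 32269/23600 = -1453/66 + 32269/23600 = -16080523/778800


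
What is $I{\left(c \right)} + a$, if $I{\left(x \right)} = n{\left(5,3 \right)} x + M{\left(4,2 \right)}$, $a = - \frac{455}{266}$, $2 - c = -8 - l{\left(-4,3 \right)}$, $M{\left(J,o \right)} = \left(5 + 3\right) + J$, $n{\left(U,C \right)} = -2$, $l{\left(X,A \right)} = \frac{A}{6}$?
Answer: $- \frac{407}{38} \approx -10.711$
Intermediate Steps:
$l{\left(X,A \right)} = \frac{A}{6}$ ($l{\left(X,A \right)} = A \frac{1}{6} = \frac{A}{6}$)
$M{\left(J,o \right)} = 8 + J$
$c = \frac{21}{2}$ ($c = 2 - \left(-8 - \frac{1}{6} \cdot 3\right) = 2 - \left(-8 - \frac{1}{2}\right) = 2 - - \frac{17}{2} = 2 + \frac{17}{2} = \frac{21}{2} \approx 10.5$)
$a = - \frac{65}{38}$ ($a = \left(-455\right) \frac{1}{266} = - \frac{65}{38} \approx -1.7105$)
$I{\left(x \right)} = 12 - 2 x$ ($I{\left(x \right)} = - 2 x + \left(8 + 4\right) = - 2 x + 12 = 12 - 2 x$)
$I{\left(c \right)} + a = \left(12 - 21\right) - \frac{65}{38} = -9 - \frac{65}{38} = - \frac{407}{38}$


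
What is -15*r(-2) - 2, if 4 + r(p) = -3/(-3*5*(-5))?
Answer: 293/5 ≈ 58.600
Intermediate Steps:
r(p) = -101/25 (r(p) = -4 - 3/(-3*5*(-5)) = -4 - 3/((-15*(-5))) = -4 - 3/75 = -4 - 3*1/75 = -4 - 1/25 = -101/25)
-15*r(-2) - 2 = -15*(-101/25) - 2 = 303/5 - 2 = 293/5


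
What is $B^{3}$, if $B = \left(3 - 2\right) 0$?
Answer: $0$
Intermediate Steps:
$B = 0$ ($B = 1 \cdot 0 = 0$)
$B^{3} = 0^{3} = 0$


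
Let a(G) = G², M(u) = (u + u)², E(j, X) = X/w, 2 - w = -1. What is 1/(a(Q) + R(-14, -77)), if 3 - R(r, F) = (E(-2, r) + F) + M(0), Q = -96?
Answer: 3/27902 ≈ 0.00010752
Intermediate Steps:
w = 3 (w = 2 - 1*(-1) = 2 + 1 = 3)
E(j, X) = X/3
M(u) = 4*u² (M(u) = (2*u)² = 4*u²)
R(r, F) = 3 - F - r/3 (R(r, F) = 3 - ((r/3 + F) + 4*0²) = 3 - ((F + r/3) + 4*0) = 3 - ((F + r/3) + 0) = 3 - (F + r/3) = 3 + (-F - r/3) = 3 - F - r/3)
1/(a(Q) + R(-14, -77)) = 1/((-96)² + (3 - 1*(-77) - ⅓*(-14))) = 1/(9216 + (3 + 77 + 14/3)) = 1/(9216 + 254/3) = 1/(27902/3) = 3/27902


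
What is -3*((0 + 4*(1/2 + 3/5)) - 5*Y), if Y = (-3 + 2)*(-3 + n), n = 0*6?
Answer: 159/5 ≈ 31.800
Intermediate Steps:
n = 0
Y = 3 (Y = (-3 + 2)*(-3 + 0) = -1*(-3) = 3)
-3*((0 + 4*(1/2 + 3/5)) - 5*Y) = -3*((0 + 4*(1/2 + 3/5)) - 5*3) = -3*((0 + 4*(1*(1/2) + 3*(1/5))) - 15) = -3*((0 + 4*(1/2 + 3/5)) - 15) = -3*((0 + 4*(11/10)) - 15) = -3*((0 + 22/5) - 15) = -3*(22/5 - 15) = -3*(-53/5) = 159/5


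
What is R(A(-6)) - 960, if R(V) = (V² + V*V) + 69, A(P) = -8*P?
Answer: 3717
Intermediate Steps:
R(V) = 69 + 2*V² (R(V) = (V² + V²) + 69 = 2*V² + 69 = 69 + 2*V²)
R(A(-6)) - 960 = (69 + 2*(-8*(-6))²) - 960 = (69 + 2*48²) - 960 = (69 + 2*2304) - 960 = (69 + 4608) - 960 = 4677 - 960 = 3717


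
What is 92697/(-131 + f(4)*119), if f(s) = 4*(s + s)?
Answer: 92697/3677 ≈ 25.210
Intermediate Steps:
f(s) = 8*s (f(s) = 4*(2*s) = 8*s)
92697/(-131 + f(4)*119) = 92697/(-131 + (8*4)*119) = 92697/(-131 + 32*119) = 92697/(-131 + 3808) = 92697/3677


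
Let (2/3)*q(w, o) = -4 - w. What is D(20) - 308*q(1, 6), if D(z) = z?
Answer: 2330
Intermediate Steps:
q(w, o) = -6 - 3*w/2 (q(w, o) = 3*(-4 - w)/2 = -6 - 3*w/2)
D(20) - 308*q(1, 6) = 20 - 308*(-6 - 3/2*1) = 20 - 308*(-6 - 3/2) = 20 - 308*(-15/2) = 20 + 2310 = 2330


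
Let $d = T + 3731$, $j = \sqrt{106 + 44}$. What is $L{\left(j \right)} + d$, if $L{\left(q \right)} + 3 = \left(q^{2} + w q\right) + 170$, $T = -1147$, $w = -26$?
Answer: $2901 - 130 \sqrt{6} \approx 2582.6$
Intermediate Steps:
$j = 5 \sqrt{6}$ ($j = \sqrt{150} = 5 \sqrt{6} \approx 12.247$)
$L{\left(q \right)} = 167 + q^{2} - 26 q$ ($L{\left(q \right)} = -3 + \left(\left(q^{2} - 26 q\right) + 170\right) = -3 + \left(170 + q^{2} - 26 q\right) = 167 + q^{2} - 26 q$)
$d = 2584$ ($d = -1147 + 3731 = 2584$)
$L{\left(j \right)} + d = \left(167 + \left(5 \sqrt{6}\right)^{2} - 26 \cdot 5 \sqrt{6}\right) + 2584 = \left(167 + 150 - 130 \sqrt{6}\right) + 2584 = \left(317 - 130 \sqrt{6}\right) + 2584 = 2901 - 130 \sqrt{6}$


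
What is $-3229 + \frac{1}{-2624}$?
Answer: $- \frac{8472897}{2624} \approx -3229.0$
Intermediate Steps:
$-3229 + \frac{1}{-2624} = -3229 - \frac{1}{2624} = - \frac{8472897}{2624}$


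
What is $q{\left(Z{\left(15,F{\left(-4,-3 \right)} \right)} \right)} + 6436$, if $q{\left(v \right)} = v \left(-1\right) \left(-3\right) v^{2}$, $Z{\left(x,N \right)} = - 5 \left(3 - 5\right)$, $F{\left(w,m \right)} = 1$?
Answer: $9436$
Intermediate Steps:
$Z{\left(x,N \right)} = 10$ ($Z{\left(x,N \right)} = \left(-5\right) \left(-2\right) = 10$)
$q{\left(v \right)} = 3 v^{3}$ ($q{\left(v \right)} = - v \left(-3\right) v^{2} = 3 v v^{2} = 3 v^{3}$)
$q{\left(Z{\left(15,F{\left(-4,-3 \right)} \right)} \right)} + 6436 = 3 \cdot 10^{3} + 6436 = 3 \cdot 1000 + 6436 = 3000 + 6436 = 9436$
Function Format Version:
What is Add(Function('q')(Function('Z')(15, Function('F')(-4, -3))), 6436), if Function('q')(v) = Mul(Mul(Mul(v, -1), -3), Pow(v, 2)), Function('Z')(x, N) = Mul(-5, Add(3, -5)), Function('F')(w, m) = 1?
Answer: 9436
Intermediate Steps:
Function('Z')(x, N) = 10 (Function('Z')(x, N) = Mul(-5, -2) = 10)
Function('q')(v) = Mul(3, Pow(v, 3)) (Function('q')(v) = Mul(Mul(Mul(-1, v), -3), Pow(v, 2)) = Mul(Mul(3, v), Pow(v, 2)) = Mul(3, Pow(v, 3)))
Add(Function('q')(Function('Z')(15, Function('F')(-4, -3))), 6436) = Add(Mul(3, Pow(10, 3)), 6436) = Add(Mul(3, 1000), 6436) = Add(3000, 6436) = 9436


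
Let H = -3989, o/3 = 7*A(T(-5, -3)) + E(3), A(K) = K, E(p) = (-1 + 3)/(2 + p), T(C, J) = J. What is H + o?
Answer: -20254/5 ≈ -4050.8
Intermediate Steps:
E(p) = 2/(2 + p)
o = -309/5 (o = 3*(7*(-3) + 2/(2 + 3)) = 3*(-21 + 2/5) = 3*(-103/5) = -309/5 ≈ -61.800)
H + o = -3989 - 309/5 = -20254/5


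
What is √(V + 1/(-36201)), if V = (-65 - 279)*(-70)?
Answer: √31557138579879/36201 ≈ 155.18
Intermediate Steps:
V = 24080 (V = -344*(-70) = 24080)
√(V + 1/(-36201)) = √(24080 + 1/(-36201)) = √(24080 - 1/36201) = √(871720079/36201) = √31557138579879/36201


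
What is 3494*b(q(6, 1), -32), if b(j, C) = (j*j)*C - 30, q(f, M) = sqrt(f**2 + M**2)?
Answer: -4241716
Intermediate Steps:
q(f, M) = sqrt(M**2 + f**2)
b(j, C) = -30 + C*j**2 (b(j, C) = j**2*C - 30 = C*j**2 - 30 = -30 + C*j**2)
3494*b(q(6, 1), -32) = 3494*(-30 - 32*(sqrt(1**2 + 6**2))**2) = 3494*(-30 - 32*(sqrt(1 + 36))**2) = 3494*(-30 - 32*(sqrt(37))**2) = 3494*(-30 - 32*37) = 3494*(-30 - 1184) = 3494*(-1214) = -4241716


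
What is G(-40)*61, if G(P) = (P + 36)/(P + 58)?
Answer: -122/9 ≈ -13.556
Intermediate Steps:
G(P) = (36 + P)/(58 + P)
G(-40)*61 = ((36 - 40)/(58 - 40))*61 = (-4/18)*61 = ((1/18)*(-4))*61 = -2/9*61 = -122/9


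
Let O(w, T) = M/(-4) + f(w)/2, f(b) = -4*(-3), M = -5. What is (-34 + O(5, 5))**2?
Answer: 11449/16 ≈ 715.56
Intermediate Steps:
f(b) = 12
O(w, T) = 29/4 (O(w, T) = -5/(-4) + 12/2 = -5*(-1/4) + 12*(1/2) = 5/4 + 6 = 29/4)
(-34 + O(5, 5))**2 = (-34 + 29/4)**2 = (-107/4)**2 = 11449/16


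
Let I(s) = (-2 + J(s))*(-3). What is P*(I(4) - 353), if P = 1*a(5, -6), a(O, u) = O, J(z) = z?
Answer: -1795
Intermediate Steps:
I(s) = 6 - 3*s (I(s) = (-2 + s)*(-3) = 6 - 3*s)
P = 5 (P = 1*5 = 5)
P*(I(4) - 353) = 5*((6 - 3*4) - 353) = 5*((6 - 12) - 353) = 5*(-6 - 353) = 5*(-359) = -1795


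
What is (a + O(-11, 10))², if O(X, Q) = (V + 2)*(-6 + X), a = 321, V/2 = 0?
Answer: 82369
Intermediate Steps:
V = 0 (V = 2*0 = 0)
O(X, Q) = -12 + 2*X (O(X, Q) = (0 + 2)*(-6 + X) = 2*(-6 + X) = -12 + 2*X)
(a + O(-11, 10))² = (321 + (-12 + 2*(-11)))² = (321 + (-12 - 22))² = (321 - 34)² = 287² = 82369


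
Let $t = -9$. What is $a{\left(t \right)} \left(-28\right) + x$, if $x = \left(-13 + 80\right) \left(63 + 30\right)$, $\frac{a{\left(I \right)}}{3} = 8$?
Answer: $5559$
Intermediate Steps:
$a{\left(I \right)} = 24$ ($a{\left(I \right)} = 3 \cdot 8 = 24$)
$x = 6231$ ($x = 67 \cdot 93 = 6231$)
$a{\left(t \right)} \left(-28\right) + x = 24 \left(-28\right) + 6231 = -672 + 6231 = 5559$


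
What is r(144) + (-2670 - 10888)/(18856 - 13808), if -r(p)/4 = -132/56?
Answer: 119131/17668 ≈ 6.7428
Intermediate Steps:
r(p) = 66/7 (r(p) = -(-528)/56 = -4*(-33/14) = 66/7)
r(144) + (-2670 - 10888)/(18856 - 13808) = 66/7 + (-2670 - 10888)/(18856 - 13808) = 66/7 - 13558/5048 = 66/7 - 13558*1/5048 = 66/7 - 6779/2524 = 119131/17668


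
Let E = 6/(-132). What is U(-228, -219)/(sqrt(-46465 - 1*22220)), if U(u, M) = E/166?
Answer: I*sqrt(68685)/250837620 ≈ 1.0448e-6*I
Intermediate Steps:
E = -1/22 (E = 6*(-1/132) = -1/22 ≈ -0.045455)
U(u, M) = -1/3652 (U(u, M) = -1/22/166 = -1/22*1/166 = -1/3652)
U(-228, -219)/(sqrt(-46465 - 1*22220)) = -1/(3652*sqrt(-46465 - 1*22220)) = -1/(3652*sqrt(-46465 - 22220)) = -(-I*sqrt(68685)/68685)/3652 = -(-1)*I*sqrt(68685)/250837620 = I*sqrt(68685)/250837620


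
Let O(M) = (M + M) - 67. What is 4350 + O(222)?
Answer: 4727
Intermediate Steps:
O(M) = -67 + 2*M (O(M) = 2*M - 67 = -67 + 2*M)
4350 + O(222) = 4350 + (-67 + 2*222) = 4350 + (-67 + 444) = 4350 + 377 = 4727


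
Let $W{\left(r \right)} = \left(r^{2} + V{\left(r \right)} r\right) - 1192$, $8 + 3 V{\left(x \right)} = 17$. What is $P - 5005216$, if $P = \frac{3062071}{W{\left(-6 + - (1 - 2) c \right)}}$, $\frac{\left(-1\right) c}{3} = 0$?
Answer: $- \frac{5879185655}{1174} \approx -5.0078 \cdot 10^{6}$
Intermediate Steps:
$c = 0$ ($c = \left(-3\right) 0 = 0$)
$V{\left(x \right)} = 3$ ($V{\left(x \right)} = - \frac{8}{3} + \frac{1}{3} \cdot 17 = - \frac{8}{3} + \frac{17}{3} = 3$)
$W{\left(r \right)} = -1192 + r^{2} + 3 r$ ($W{\left(r \right)} = \left(r^{2} + 3 r\right) - 1192 = -1192 + r^{2} + 3 r$)
$P = - \frac{3062071}{1174}$ ($P = \frac{3062071}{-1192 + \left(-6 + - (1 - 2) 0\right)^{2} + 3 \left(-6 + - (1 - 2) 0\right)} = \frac{3062071}{-1192 + \left(-6 + \left(-1\right) \left(-1\right) 0\right)^{2} + 3 \left(-6 + \left(-1\right) \left(-1\right) 0\right)} = \frac{3062071}{-1192 + \left(-6 + 1 \cdot 0\right)^{2} + 3 \left(-6 + 1 \cdot 0\right)} = \frac{3062071}{-1192 + \left(-6 + 0\right)^{2} + 3 \left(-6 + 0\right)} = \frac{3062071}{-1192 + \left(-6\right)^{2} + 3 \left(-6\right)} = \frac{3062071}{-1192 + 36 - 18} = \frac{3062071}{-1174} = 3062071 \left(- \frac{1}{1174}\right) = - \frac{3062071}{1174} \approx -2608.2$)
$P - 5005216 = - \frac{3062071}{1174} - 5005216 = - \frac{5879185655}{1174}$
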